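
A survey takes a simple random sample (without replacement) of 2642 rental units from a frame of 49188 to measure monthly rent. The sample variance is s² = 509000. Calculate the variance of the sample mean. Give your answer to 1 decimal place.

Under SRS without replacement, Var(ȳ) = (1 − f)·s²/n with f = n/N = 2642/49188 = 0.05371229.
Var(ȳ) = (1 − 0.05371229)·509000/2642 = 0.94628771·192.65708 = 182.30903.

182.3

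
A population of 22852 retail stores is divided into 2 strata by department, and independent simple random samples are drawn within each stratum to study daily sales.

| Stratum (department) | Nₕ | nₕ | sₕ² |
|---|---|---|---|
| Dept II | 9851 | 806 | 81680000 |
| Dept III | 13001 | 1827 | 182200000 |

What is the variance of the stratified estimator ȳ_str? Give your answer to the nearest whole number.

Var(ȳ_str) = Σₕ Wₕ²(1 − fₕ)sₕ²/nₕ with Wₕ = Nₕ/N, N = 22852.
Dept II: Wₕ = 0.43107824; term = 0.43107824²·(1 − 0.08181910)·81680000/806 = 17291.041.
Dept III: Wₕ = 0.56892176; term = 0.56892176²·(1 − 0.14052765)·182200000/1827 = 27742.578.
Sum = 45033.619.

45034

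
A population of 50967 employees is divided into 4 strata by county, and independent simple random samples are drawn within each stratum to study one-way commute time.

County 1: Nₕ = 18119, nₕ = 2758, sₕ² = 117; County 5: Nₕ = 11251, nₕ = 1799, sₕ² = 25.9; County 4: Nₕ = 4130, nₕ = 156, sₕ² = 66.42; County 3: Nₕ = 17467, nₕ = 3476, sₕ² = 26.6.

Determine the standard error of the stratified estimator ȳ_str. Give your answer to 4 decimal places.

0.0924

Var(ȳ_str) = Σₕ Wₕ²(1 − fₕ)sₕ²/nₕ with Wₕ = Nₕ/N, N = 50967.
County 1: Wₕ = 0.35550454; term = 0.35550454²·(1 − 0.15221591)·117/2758 = 0.0045453483.
County 5: Wₕ = 0.22075068; term = 0.22075068²·(1 − 0.15989690)·25.9/1799 = 5.8939344 × 10^-4.
County 4: Wₕ = 0.08103283; term = 0.08103283²·(1 − 0.03777240)·66.42/156 = 0.0026901348.
County 3: Wₕ = 0.34271195; term = 0.34271195²·(1 − 0.19900384)·26.6/3476 = 7.1993088 × 10^-4.
Sum = 0.0085448074.
SE = √(0.0085448074) = 0.0924.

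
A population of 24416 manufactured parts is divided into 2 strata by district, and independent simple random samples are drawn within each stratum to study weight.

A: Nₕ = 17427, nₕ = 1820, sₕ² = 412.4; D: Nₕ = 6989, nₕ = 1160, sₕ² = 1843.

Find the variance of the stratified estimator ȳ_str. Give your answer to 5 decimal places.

Var(ȳ_str) = Σₕ Wₕ²(1 − fₕ)sₕ²/nₕ with Wₕ = Nₕ/N, N = 24416.
A: Wₕ = 0.71375328; term = 0.71375328²·(1 − 0.10443565)·412.4/1820 = 0.1033809.
D: Wₕ = 0.28624672; term = 0.28624672²·(1 − 0.16597510)·1843/1160 = 0.10857439.
Sum = 0.21195529.

0.21196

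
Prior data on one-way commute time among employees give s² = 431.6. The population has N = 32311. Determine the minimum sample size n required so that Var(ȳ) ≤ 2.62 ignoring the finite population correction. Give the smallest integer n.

Without fpc, n₀ = s²/D = 431.6/2.62 = 164.7328.
Rounding up, n = 165.

165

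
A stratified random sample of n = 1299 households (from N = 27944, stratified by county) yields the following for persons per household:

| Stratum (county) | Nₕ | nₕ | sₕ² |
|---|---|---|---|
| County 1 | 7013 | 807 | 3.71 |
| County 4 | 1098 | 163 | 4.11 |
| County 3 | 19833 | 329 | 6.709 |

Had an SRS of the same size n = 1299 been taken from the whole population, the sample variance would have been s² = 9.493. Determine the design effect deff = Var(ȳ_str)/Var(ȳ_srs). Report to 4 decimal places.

1.4912

Var(ȳ_str) = Σ Wₕ²(1−fₕ)sₕ²/nₕ with Wₕ = Nₕ/27944:
  County 1: (7013/27944)²·(1−807/7013)·3.71/807 = 2.5623523 × 10^-4
  County 4: (1098/27944)²·(1−163/1098)·4.11/163 = 3.3150572 × 10^-5
  County 3: (19833/27944)²·(1−329/19833)·6.709/329 = 0.010101755
  → Var(ȳ_str) = 0.010391141.
Var(ȳ_srs) = (1 − 1299/27944)·9.493/1299 = 0.006968214.
deff = 0.010391141 / 0.006968214 = 1.4912.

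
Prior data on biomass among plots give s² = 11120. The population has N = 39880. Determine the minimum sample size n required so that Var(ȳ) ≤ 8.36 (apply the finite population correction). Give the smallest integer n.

1288

Without fpc, n₀ = s²/D = 11120/8.36 = 1330.1435.
With fpc, (1 − n/N)·s²/n ≤ D requires n ≥ n₀/(1 + n₀/N) = 1330.1435/(1 + 1330.1435/39880) = 1287.2103.
Rounding up, n = 1288.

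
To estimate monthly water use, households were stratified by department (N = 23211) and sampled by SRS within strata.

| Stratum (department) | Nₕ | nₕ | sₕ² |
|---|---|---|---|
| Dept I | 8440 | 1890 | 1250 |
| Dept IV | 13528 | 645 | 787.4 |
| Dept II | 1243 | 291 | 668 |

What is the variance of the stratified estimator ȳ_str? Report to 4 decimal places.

0.4678

Var(ȳ_str) = Σₕ Wₕ²(1 − fₕ)sₕ²/nₕ with Wₕ = Nₕ/N, N = 23211.
Dept I: Wₕ = 0.36362070; term = 0.36362070²·(1 − 0.22393365)·1250/1890 = 0.06786475.
Dept IV: Wₕ = 0.58282711; term = 0.58282711²·(1 − 0.04767889)·787.4/645 = 0.39491042.
Dept II: Wₕ = 0.05355220; term = 0.05355220²·(1 − 0.23411102)·668/291 = 0.0050420117.
Sum = 0.46781718.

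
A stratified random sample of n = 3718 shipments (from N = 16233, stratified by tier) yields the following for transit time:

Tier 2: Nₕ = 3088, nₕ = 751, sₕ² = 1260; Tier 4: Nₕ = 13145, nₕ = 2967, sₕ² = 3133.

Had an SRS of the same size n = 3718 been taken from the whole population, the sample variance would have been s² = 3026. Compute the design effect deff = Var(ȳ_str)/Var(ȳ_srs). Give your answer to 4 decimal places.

Var(ȳ_str) = Σ Wₕ²(1−fₕ)sₕ²/nₕ with Wₕ = Nₕ/16233:
  Tier 2: (3088/16233)²·(1−751/3088)·1260/751 = 0.045948256
  Tier 4: (13145/16233)²·(1−2967/13145)·3133/2967 = 0.53612778
  → Var(ȳ_str) = 0.58207604.
Var(ȳ_srs) = (1 − 3718/16233)·3026/3718 = 0.62746803.
deff = 0.58207604 / 0.62746803 = 0.9277.

0.9277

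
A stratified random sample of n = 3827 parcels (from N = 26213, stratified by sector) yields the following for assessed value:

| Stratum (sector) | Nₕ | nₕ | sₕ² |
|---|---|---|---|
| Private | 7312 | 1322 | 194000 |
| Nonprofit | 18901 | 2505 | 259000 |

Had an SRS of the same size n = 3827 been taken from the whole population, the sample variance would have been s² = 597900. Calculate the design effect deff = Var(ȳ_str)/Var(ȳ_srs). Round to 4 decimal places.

0.4196

Var(ȳ_str) = Σ Wₕ²(1−fₕ)sₕ²/nₕ with Wₕ = Nₕ/26213:
  Private: (7312/26213)²·(1−1322/7312)·194000/1322 = 9.354053
  Nonprofit: (18901/26213)²·(1−2505/18901)·259000/2505 = 46.631702
  → Var(ȳ_str) = 55.985755.
Var(ȳ_srs) = (1 − 3827/26213)·597900/3827 = 133.42274.
deff = 55.985755 / 133.42274 = 0.4196.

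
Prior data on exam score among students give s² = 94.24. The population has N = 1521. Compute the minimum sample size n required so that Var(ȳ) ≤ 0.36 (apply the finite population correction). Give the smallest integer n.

224

Without fpc, n₀ = s²/D = 94.24/0.36 = 261.7778.
With fpc, (1 − n/N)·s²/n ≤ D requires n ≥ n₀/(1 + n₀/N) = 261.7778/(1 + 261.7778/1521) = 223.3391.
Rounding up, n = 224.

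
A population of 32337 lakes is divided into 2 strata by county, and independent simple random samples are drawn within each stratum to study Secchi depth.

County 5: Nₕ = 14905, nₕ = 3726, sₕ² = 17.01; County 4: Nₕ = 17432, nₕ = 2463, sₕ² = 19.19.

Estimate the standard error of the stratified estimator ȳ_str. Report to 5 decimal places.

0.05169

Var(ȳ_str) = Σₕ Wₕ²(1 − fₕ)sₕ²/nₕ with Wₕ = Nₕ/N, N = 32337.
County 5: Wₕ = 0.46092711; term = 0.46092711²·(1 − 0.24998323)·17.01/3726 = 7.2743961 × 10^-4.
County 4: Wₕ = 0.53907289; term = 0.53907289²·(1 − 0.14129188)·19.19/2463 = 0.0019442456.
Sum = 0.0026716852.
SE = √(0.0026716852) = 0.05169.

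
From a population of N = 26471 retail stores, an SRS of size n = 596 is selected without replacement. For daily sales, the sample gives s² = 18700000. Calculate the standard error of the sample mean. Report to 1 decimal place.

Under SRS without replacement, Var(ȳ) = (1 − f)·s²/n with f = n/N = 596/26471 = 0.02251521.
Var(ȳ) = (1 − 0.02251521)·18700000/596 = 0.97748479·31375.839 = 30669.405.
SE(ȳ) = √(30669.405) = 175.1.

175.1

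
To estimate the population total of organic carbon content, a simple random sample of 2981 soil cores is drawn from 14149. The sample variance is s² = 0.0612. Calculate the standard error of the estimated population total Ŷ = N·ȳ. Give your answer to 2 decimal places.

56.96

Var(Ŷ) = N²·Var(ȳ) = N²·(1 − n/N)·s²/n.
f = 2981/14149 = 0.21068627; Var(ȳ) = 0.78931373·0.0612/2981 = 1.6204629 × 10^-5.
Var(Ŷ) = 14149² · (1.6204629 × 10^-5) = 3244.0728.
SE(Ŷ) = √(3244.0728) = 56.96.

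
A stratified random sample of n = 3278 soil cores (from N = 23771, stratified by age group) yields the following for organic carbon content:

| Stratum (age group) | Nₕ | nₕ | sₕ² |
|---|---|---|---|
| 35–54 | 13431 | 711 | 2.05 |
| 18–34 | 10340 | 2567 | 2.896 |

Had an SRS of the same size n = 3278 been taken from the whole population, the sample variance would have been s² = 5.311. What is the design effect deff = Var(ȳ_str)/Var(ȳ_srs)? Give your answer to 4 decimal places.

0.7390

Var(ȳ_str) = Σ Wₕ²(1−fₕ)sₕ²/nₕ with Wₕ = Nₕ/23771:
  35–54: (13431/23771)²·(1−711/13431)·2.05/711 = 8.7173567 × 10^-4
  18–34: (10340/23771)²·(1−2567/10340)·2.896/2567 = 1.6046746 × 10^-4
  → Var(ȳ_str) = 0.0010322031.
Var(ȳ_srs) = (1 − 3278/23771)·5.311/3278 = 0.0013967717.
deff = 0.0010322031 / 0.0013967717 = 0.7390.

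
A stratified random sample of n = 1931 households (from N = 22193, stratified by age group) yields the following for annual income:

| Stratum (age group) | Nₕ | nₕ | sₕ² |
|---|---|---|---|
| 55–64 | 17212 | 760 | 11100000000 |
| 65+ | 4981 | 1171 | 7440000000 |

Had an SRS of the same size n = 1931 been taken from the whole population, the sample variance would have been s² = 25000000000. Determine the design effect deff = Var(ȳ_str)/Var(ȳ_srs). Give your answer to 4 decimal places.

Var(ȳ_str) = Σ Wₕ²(1−fₕ)sₕ²/nₕ with Wₕ = Nₕ/22193:
  55–64: (17212/22193)²·(1−760/17212)·11100000000/760 = 8.3970627 × 10^6
  65+: (4981/22193)²·(1−1171/4981)·7440000000/1171 = 244807.96
  → Var(ȳ_str) = 8.6418707 × 10^6.
Var(ȳ_srs) = (1 − 1931/22193)·25000000000/1931 = 1.1820178 × 10^7.
deff = (8.6418707 × 10^6) / (1.1820178 × 10^7) = 0.7311.

0.7311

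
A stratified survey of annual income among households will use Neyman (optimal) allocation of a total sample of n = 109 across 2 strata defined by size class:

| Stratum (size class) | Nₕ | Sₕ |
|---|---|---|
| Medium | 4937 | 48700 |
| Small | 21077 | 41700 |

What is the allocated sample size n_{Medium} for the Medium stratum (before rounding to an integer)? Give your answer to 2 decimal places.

23.41

Neyman allocation: nₕ = n·NₕSₕ / Σⱼ NⱼSⱼ.
Σ NⱼSⱼ = 4937·48700 + 21077·41700 = 1.1193428 × 10^9.
n_{Medium} = 109·4937·48700 / (1.1193428 × 10^9) = 23.41.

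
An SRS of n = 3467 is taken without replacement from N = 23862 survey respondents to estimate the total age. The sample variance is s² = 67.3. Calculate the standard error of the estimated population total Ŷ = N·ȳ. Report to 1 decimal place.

3073.6

Var(Ŷ) = N²·Var(ȳ) = N²·(1 − n/N)·s²/n.
f = 3467/23862 = 0.14529377; Var(ȳ) = 0.85470623·67.3/3467 = 0.016591211.
Var(Ŷ) = 23862² · 0.016591211 = 9.4469533 × 10^6.
SE(Ŷ) = √(9.4469533 × 10^6) = 3073.6.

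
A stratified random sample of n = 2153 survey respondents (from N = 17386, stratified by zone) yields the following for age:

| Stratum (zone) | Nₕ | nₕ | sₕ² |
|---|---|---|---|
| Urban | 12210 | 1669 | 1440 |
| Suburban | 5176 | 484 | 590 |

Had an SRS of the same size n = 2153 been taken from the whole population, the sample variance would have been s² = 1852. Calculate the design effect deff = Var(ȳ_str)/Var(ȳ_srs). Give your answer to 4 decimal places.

0.6174

Var(ȳ_str) = Σ Wₕ²(1−fₕ)sₕ²/nₕ with Wₕ = Nₕ/17386:
  Urban: (12210/17386)²·(1−1669/12210)·1440/1669 = 0.3673705
  Suburban: (5176/17386)²·(1−484/5176)·590/484 = 0.097939881
  → Var(ȳ_str) = 0.46531038.
Var(ȳ_srs) = (1 − 2153/17386)·1852/2153 = 0.75367259.
deff = 0.46531038 / 0.75367259 = 0.6174.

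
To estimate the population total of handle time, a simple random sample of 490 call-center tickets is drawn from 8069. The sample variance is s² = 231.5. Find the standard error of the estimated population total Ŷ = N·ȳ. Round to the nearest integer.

5375

Var(Ŷ) = N²·Var(ȳ) = N²·(1 − n/N)·s²/n.
f = 490/8069 = 0.06072624; Var(ȳ) = 0.93927376·231.5/490 = 0.44375893.
Var(Ŷ) = 8069² · 0.44375893 = 2.8892594 × 10^7.
SE(Ŷ) = √(2.8892594 × 10^7) = 5375.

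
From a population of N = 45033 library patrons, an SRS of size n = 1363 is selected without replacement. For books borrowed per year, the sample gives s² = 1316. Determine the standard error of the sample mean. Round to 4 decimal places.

Under SRS without replacement, Var(ȳ) = (1 − f)·s²/n with f = n/N = 1363/45033 = 0.03026669.
Var(ȳ) = (1 − 0.03026669)·1316/1363 = 0.96973331·0.96551724 = 0.93629423.
SE(ȳ) = √(0.93629423) = 0.9676.

0.9676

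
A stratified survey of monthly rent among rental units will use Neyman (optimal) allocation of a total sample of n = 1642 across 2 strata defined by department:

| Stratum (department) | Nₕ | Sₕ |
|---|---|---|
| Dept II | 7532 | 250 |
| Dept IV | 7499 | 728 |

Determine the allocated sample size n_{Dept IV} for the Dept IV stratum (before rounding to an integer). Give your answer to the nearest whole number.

1221

Neyman allocation: nₕ = n·NₕSₕ / Σⱼ NⱼSⱼ.
Σ NⱼSⱼ = 7532·250 + 7499·728 = 7.342272 × 10^6.
n_{Dept IV} = 1642·7499·728 / (7.342272 × 10^6) = 1221.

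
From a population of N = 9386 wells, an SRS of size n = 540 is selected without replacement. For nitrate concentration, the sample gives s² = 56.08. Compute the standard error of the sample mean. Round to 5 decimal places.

Under SRS without replacement, Var(ȳ) = (1 − f)·s²/n with f = n/N = 540/9386 = 0.05753250.
Var(ȳ) = (1 − 0.05753250)·56.08/540 = 0.94246750·0.10385185 = 0.097876996.
SE(ȳ) = √(0.097876996) = 0.31285.

0.31285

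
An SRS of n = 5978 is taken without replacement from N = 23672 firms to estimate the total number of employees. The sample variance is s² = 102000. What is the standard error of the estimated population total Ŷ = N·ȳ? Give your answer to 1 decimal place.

84538.1

Var(Ŷ) = N²·Var(ȳ) = N²·(1 − n/N)·s²/n.
f = 5978/23672 = 0.25253464; Var(ȳ) = 0.74746536·102000/5978 = 12.753675.
Var(Ŷ) = 23672² · 12.753675 = 7.146695 × 10^9.
SE(Ŷ) = √(7.146695 × 10^9) = 84538.1.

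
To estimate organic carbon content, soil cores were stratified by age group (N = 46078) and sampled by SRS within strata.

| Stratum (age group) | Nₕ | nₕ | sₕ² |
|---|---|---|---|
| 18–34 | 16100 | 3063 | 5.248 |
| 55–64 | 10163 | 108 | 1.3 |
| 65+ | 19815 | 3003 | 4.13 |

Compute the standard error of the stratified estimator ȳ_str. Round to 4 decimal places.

Var(ȳ_str) = Σₕ Wₕ²(1 − fₕ)sₕ²/nₕ with Wₕ = Nₕ/N, N = 46078.
18–34: Wₕ = 0.34940753; term = 0.34940753²·(1 − 0.19024845)·5.248/3063 = 1.6938039 × 10^-4.
55–64: Wₕ = 0.22056079; term = 0.22056079²·(1 − 0.01062678)·1.3/108 = 5.7934379 × 10^-4.
65+: Wₕ = 0.43003169; term = 0.43003169²·(1 − 0.15155185)·4.13/3003 = 2.1578484 × 10^-4.
Sum = 9.6450902 × 10^-4.
SE = √(9.6450902 × 10^-4) = 0.0311.

0.0311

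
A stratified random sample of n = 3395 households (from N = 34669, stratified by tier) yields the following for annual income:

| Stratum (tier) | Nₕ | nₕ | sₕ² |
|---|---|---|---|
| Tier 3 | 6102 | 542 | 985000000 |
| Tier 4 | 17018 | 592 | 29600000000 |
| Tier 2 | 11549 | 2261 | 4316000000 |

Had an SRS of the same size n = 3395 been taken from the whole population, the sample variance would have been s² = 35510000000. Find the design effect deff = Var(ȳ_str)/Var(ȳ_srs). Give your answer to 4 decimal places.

1.2560

Var(ȳ_str) = Σ Wₕ²(1−fₕ)sₕ²/nₕ with Wₕ = Nₕ/34669:
  Tier 3: (6102/34669)²·(1−542/6102)·985000000/542 = 51298.103
  Tier 4: (17018/34669)²·(1−592/17018)·29600000000/592 = 1.1628608 × 10^7
  Tier 2: (11549/34669)²·(1−2261/11549)·4316000000/2261 = 170358.9
  → Var(ȳ_str) = 1.1850265 × 10^7.
Var(ȳ_srs) = (1 − 3395/34669)·35510000000/3395 = 9.4352413 × 10^6.
deff = (1.1850265 × 10^7) / (9.4352413 × 10^6) = 1.2560.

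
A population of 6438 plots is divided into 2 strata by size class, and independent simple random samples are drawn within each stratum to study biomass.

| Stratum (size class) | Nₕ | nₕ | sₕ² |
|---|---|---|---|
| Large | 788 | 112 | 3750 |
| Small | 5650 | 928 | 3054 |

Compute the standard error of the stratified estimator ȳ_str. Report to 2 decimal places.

Var(ȳ_str) = Σₕ Wₕ²(1 − fₕ)sₕ²/nₕ with Wₕ = Nₕ/N, N = 6438.
Large: Wₕ = 0.12239826; term = 0.12239826²·(1 − 0.14213198)·3750/112 = 0.43031275.
Small: Wₕ = 0.87760174; term = 0.87760174²·(1 − 0.16424779)·3054/928 = 2.1183296.
Sum = 2.5486424.
SE = √(2.5486424) = 1.60.

1.60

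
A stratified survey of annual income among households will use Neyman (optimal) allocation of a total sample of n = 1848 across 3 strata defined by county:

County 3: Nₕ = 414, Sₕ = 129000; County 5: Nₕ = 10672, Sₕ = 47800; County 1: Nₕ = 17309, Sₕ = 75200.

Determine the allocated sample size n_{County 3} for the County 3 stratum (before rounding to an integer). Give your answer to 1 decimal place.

Neyman allocation: nₕ = n·NₕSₕ / Σⱼ NⱼSⱼ.
Σ NⱼSⱼ = 414·129000 + 10672·47800 + 17309·75200 = 1.8651644 × 10^9.
n_{County 3} = 1848·414·129000 / (1.8651644 × 10^9) = 52.9.

52.9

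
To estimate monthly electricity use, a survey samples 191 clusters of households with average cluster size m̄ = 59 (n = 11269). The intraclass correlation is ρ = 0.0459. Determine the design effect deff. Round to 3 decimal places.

3.662

deff = 1 + (59 − 1)·0.0459 = 1 + 2.6622 = 3.6622.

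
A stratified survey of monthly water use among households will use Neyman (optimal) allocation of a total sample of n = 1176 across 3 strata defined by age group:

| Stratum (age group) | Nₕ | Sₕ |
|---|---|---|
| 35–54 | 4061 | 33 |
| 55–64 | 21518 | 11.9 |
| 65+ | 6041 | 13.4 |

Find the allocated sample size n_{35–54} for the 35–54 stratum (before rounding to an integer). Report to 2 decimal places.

Neyman allocation: nₕ = n·NₕSₕ / Σⱼ NⱼSⱼ.
Σ NⱼSⱼ = 4061·33 + 21518·11.9 + 6041·13.4 = 471026.6.
n_{35–54} = 1176·4061·33 / 471026.6 = 334.59.

334.59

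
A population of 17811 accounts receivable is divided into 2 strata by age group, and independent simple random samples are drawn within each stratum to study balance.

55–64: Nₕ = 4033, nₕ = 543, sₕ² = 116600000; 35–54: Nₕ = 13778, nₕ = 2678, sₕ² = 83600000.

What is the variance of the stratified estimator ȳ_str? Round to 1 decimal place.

24577.1

Var(ȳ_str) = Σₕ Wₕ²(1 − fₕ)sₕ²/nₕ with Wₕ = Nₕ/N, N = 17811.
55–64: Wₕ = 0.22643310; term = 0.22643310²·(1 − 0.13463923)·116600000/543 = 9527.4299.
35–54: Wₕ = 0.77356690; term = 0.77356690²·(1 − 0.19436783)·83600000/2678 = 15049.714.
Sum = 24577.144.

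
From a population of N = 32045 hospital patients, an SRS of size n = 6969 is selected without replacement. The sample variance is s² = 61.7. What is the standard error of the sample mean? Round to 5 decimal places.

Under SRS without replacement, Var(ȳ) = (1 − f)·s²/n with f = n/N = 6969/32045 = 0.21747543.
Var(ȳ) = (1 − 0.21747543)·61.7/6969 = 0.78252457·0.008853494 = 0.0069280767.
SE(ȳ) = √(0.0069280767) = 0.08324.

0.08324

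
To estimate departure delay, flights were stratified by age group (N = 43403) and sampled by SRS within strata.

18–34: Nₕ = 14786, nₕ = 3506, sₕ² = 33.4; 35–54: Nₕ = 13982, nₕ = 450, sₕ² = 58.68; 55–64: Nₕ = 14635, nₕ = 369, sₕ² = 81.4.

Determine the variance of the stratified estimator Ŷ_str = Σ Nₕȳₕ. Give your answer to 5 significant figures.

7.2318 × 10^7

Var(Ŷ_str) = Σₕ Nₕ²(1 − fₕ)sₕ²/nₕ.
18–34: 14786²·(1 − 3506/14786)·33.4/3506 = 1.5888919 × 10^6.
35–54: 13982²·(1 − 450/13982)·58.68/450 = 2.4672257 × 10^7.
55–64: 14635²·(1 − 369/14635)·81.4/369 = 4.6056718 × 10^7.
Sum = 7.2317867 × 10^7.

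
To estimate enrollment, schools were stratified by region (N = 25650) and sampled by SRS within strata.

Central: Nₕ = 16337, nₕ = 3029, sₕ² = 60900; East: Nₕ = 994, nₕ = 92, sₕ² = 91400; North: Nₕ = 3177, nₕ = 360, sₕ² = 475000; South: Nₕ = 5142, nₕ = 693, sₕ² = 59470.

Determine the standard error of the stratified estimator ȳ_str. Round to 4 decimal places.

5.3787

Var(ȳ_str) = Σₕ Wₕ²(1 − fₕ)sₕ²/nₕ with Wₕ = Nₕ/N, N = 25650.
Central: Wₕ = 0.63692008; term = 0.63692008²·(1 − 0.18540736)·60900/3029 = 6.643981.
East: Wₕ = 0.03875244; term = 0.03875244²·(1 − 0.09255533)·91400/92 = 1.3538687.
North: Wₕ = 0.12385965; term = 0.12385965²·(1 − 0.11331445)·475000/360 = 17.948181.
South: Wₕ = 0.20046784; term = 0.20046784²·(1 − 0.13477246)·59470/693 = 2.9839012.
Sum = 28.929932.
SE = √(28.929932) = 5.3787.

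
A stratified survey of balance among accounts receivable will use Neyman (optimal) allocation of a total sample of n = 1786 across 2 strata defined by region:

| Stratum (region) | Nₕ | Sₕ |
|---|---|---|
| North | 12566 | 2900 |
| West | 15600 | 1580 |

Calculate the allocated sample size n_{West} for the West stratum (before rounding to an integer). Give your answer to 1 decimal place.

720.6

Neyman allocation: nₕ = n·NₕSₕ / Σⱼ NⱼSⱼ.
Σ NⱼSⱼ = 12566·2900 + 15600·1580 = 6.10894 × 10^7.
n_{West} = 1786·15600·1580 / (6.10894 × 10^7) = 720.6.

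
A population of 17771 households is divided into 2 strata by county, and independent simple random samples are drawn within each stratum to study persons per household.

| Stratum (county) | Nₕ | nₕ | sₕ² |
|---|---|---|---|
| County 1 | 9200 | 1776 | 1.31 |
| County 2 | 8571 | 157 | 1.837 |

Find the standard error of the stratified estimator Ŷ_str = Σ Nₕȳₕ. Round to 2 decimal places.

945.61

Var(Ŷ_str) = Σₕ Nₕ²(1 − fₕ)sₕ²/nₕ.
County 1: 9200²·(1 − 1776/9200)·1.31/1776 = 50379.532.
County 2: 8571²·(1 − 157/8571)·1.837/157 = 843807.74.
Sum = 894187.27.
SE = √(894187.27) = 945.61.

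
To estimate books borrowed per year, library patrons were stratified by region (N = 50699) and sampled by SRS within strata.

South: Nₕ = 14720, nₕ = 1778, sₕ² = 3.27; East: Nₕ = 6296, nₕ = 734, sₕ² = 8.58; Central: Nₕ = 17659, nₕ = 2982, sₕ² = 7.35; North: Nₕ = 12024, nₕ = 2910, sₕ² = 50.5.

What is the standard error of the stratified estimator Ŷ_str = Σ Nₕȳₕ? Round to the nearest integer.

1817

Var(Ŷ_str) = Σₕ Nₕ²(1 − fₕ)sₕ²/nₕ.
South: 14720²·(1 − 1778/14720)·3.27/1778 = 350368.62.
East: 6296²·(1 − 734/6296)·8.58/734 = 409342.59.
Central: 17659²·(1 − 2982/17659)·7.35/2982 = 638826.76.
North: 12024²·(1 − 2910/12024)·50.5/2910 = 1.9017629 × 10^6.
Sum = 3.3003009 × 10^6.
SE = √(3.3003009 × 10^6) = 1817.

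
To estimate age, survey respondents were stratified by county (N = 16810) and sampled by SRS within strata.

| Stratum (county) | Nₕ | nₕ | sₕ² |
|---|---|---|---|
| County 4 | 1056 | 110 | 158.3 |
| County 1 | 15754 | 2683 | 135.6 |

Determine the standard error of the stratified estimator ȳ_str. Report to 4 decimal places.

Var(ȳ_str) = Σₕ Wₕ²(1 − fₕ)sₕ²/nₕ with Wₕ = Nₕ/N, N = 16810.
County 4: Wₕ = 0.06281975; term = 0.06281975²·(1 − 0.10416667)·158.3/110 = 0.0050875402.
County 1: Wₕ = 0.93718025; term = 0.93718025²·(1 − 0.17030595)·135.6/2683 = 0.036830129.
Sum = 0.041917669.
SE = √(0.041917669) = 0.2047.

0.2047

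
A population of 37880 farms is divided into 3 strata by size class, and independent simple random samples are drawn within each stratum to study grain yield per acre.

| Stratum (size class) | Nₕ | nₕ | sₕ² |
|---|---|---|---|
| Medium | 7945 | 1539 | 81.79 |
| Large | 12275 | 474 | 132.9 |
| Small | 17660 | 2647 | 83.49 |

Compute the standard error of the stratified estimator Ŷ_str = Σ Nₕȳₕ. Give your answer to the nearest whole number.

Var(Ŷ_str) = Σₕ Nₕ²(1 − fₕ)sₕ²/nₕ.
Medium: 7945²·(1 − 1539/7945)·81.79/1539 = 2.7048453 × 10^6.
Large: 12275²·(1 − 474/12275)·132.9/474 = 4.0615046 × 10^7.
Small: 17660²·(1 − 2647/17660)·83.49/2647 = 8.3625495 × 10^6.
Sum = 5.1682441 × 10^7.
SE = √(5.1682441 × 10^7) = 7189.

7189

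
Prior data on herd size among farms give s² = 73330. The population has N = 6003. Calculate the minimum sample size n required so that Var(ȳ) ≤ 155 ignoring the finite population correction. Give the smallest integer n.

474

Without fpc, n₀ = s²/D = 73330/155 = 473.0968.
Rounding up, n = 474.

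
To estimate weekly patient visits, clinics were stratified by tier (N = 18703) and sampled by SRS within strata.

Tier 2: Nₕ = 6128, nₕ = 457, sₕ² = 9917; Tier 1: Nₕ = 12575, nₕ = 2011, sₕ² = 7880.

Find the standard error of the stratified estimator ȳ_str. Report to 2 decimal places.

1.91

Var(ȳ_str) = Σₕ Wₕ²(1 − fₕ)sₕ²/nₕ with Wₕ = Nₕ/N, N = 18703.
Tier 2: Wₕ = 0.32764797; term = 0.32764797²·(1 − 0.07457572)·9917/457 = 2.1558571.
Tier 1: Wₕ = 0.67235203; term = 0.67235203²·(1 − 0.15992048)·7880/2011 = 1.4880858.
Sum = 3.6439429.
SE = √(3.6439429) = 1.91.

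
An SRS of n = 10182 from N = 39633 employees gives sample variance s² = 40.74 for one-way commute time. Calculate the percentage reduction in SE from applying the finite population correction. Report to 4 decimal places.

13.7972

f = n/N = 10182/39633 = 0.25690712.
SE_no-fpc = √(s²/n) = 0.06325487; SE_fpc = √((1−f)s²/n) = 0.054527491.
Ratio = √(1−f) = 0.86202835. Reduction = 100·(1 − 0.86202835) = 13.7972%.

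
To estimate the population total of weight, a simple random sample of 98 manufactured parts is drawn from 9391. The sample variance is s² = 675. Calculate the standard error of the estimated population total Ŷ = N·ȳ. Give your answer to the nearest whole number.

24517

Var(Ŷ) = N²·Var(ȳ) = N²·(1 − n/N)·s²/n.
f = 98/9391 = 0.01043552; Var(ȳ) = 0.98956448·675/98 = 6.8158778.
Var(Ŷ) = 9391² · 6.8158778 = 6.0109827 × 10^8.
SE(Ŷ) = √(6.0109827 × 10^8) = 24517.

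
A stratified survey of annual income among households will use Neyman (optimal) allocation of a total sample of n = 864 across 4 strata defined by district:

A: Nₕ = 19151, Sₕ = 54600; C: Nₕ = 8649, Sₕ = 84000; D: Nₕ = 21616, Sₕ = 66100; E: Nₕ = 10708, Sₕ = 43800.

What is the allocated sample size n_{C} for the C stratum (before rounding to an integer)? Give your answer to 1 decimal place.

Neyman allocation: nₕ = n·NₕSₕ / Σⱼ NⱼSⱼ.
Σ NⱼSⱼ = 19151·54600 + 8649·84000 + 21616·66100 + 10708·43800 = 3.6699886 × 10^9.
n_{C} = 864·8649·84000 / (3.6699886 × 10^9) = 171.0.

171.0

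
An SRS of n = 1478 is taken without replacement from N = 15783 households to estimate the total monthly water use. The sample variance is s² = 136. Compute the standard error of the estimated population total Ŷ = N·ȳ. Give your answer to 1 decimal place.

Var(Ŷ) = N²·Var(ȳ) = N²·(1 − n/N)·s²/n.
f = 1478/15783 = 0.09364506; Var(ȳ) = 0.90635494·136/1478 = 0.083399372.
Var(Ŷ) = 15783² · 0.083399372 = 2.0775041 × 10^7.
SE(Ŷ) = √(2.0775041 × 10^7) = 4558.0.

4558.0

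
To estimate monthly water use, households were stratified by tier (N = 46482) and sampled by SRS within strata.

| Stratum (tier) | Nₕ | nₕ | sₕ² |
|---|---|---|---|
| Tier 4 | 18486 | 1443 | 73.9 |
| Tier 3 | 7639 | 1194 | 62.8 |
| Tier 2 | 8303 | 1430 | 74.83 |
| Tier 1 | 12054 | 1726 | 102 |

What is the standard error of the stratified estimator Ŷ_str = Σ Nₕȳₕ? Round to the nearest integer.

5391

Var(Ŷ_str) = Σₕ Nₕ²(1 − fₕ)sₕ²/nₕ.
Tier 4: 18486²·(1 − 1443/18486)·73.9/1443 = 1.6134931 × 10^7.
Tier 3: 7639²·(1 − 1194/7639)·62.8/1194 = 2.589493 × 10^6.
Tier 2: 8303²·(1 − 1430/8303)·74.83/1430 = 2.9862151 × 10^6.
Tier 1: 12054²·(1 − 1726/12054)·102/1726 = 7.3571023 × 10^6.
Sum = 2.9067741 × 10^7.
SE = √(2.9067741 × 10^7) = 5391.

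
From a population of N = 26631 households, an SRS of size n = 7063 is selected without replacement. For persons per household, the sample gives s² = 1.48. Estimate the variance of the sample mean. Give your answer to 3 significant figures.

1.54 × 10^-4

Under SRS without replacement, Var(ȳ) = (1 − f)·s²/n with f = n/N = 7063/26631 = 0.26521723.
Var(ȳ) = (1 − 0.26521723)·1.48/7063 = 0.73478277·2.0954269 × 10^-4 = 1.5396836 × 10^-4.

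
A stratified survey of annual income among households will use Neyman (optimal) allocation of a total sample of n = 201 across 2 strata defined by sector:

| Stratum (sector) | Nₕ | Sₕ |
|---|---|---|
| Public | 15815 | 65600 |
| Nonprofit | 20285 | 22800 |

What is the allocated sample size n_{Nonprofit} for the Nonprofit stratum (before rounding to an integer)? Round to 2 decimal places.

61.98

Neyman allocation: nₕ = n·NₕSₕ / Σⱼ NⱼSⱼ.
Σ NⱼSⱼ = 15815·65600 + 20285·22800 = 1.499962 × 10^9.
n_{Nonprofit} = 201·20285·22800 / (1.499962 × 10^9) = 61.98.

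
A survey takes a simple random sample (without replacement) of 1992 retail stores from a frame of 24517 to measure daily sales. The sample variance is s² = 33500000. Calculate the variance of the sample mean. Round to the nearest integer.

Under SRS without replacement, Var(ȳ) = (1 − f)·s²/n with f = n/N = 1992/24517 = 0.08124975.
Var(ȳ) = (1 − 0.08124975)·33500000/1992 = 0.91875025·16817.269 = 15450.87.

15451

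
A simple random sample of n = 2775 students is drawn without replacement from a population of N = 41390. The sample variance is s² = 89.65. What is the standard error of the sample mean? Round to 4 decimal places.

0.1736

Under SRS without replacement, Var(ȳ) = (1 − f)·s²/n with f = n/N = 2775/41390 = 0.06704518.
Var(ȳ) = (1 − 0.06704518)·89.65/2775 = 0.93295482·0.032306306 = 0.030140324.
SE(ȳ) = √(0.030140324) = 0.1736.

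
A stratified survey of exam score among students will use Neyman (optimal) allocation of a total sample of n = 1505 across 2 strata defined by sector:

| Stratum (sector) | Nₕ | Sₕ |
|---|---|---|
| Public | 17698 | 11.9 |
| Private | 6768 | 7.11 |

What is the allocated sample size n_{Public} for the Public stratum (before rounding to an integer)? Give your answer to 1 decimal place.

Neyman allocation: nₕ = n·NₕSₕ / Σⱼ NⱼSⱼ.
Σ NⱼSⱼ = 17698·11.9 + 6768·7.11 = 258726.68.
n_{Public} = 1505·17698·11.9 / 258726.68 = 1225.1.

1225.1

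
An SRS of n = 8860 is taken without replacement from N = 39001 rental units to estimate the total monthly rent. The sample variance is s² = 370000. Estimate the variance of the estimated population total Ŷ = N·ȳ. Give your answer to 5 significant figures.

4.9091 × 10^10

Var(Ŷ) = N²·Var(ȳ) = N²·(1 − n/N)·s²/n.
f = 8860/39001 = 0.22717366; Var(ȳ) = 0.77282634·370000/8860 = 32.273786.
Var(Ŷ) = 39001² · 32.273786 = 4.9090946 × 10^10.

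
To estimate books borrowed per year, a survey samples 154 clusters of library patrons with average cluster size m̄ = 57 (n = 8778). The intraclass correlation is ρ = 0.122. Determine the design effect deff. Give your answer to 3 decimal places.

deff = 1 + (57 − 1)·0.122 = 1 + 6.832 = 7.832.

7.832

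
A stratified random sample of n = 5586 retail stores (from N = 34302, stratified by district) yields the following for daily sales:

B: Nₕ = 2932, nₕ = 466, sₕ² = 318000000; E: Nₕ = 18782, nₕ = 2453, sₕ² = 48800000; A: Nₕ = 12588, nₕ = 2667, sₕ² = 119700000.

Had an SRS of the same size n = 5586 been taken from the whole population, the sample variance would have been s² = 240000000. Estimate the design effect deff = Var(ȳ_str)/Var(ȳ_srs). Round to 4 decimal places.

0.3932

Var(ȳ_str) = Σ Wₕ²(1−fₕ)sₕ²/nₕ with Wₕ = Nₕ/34302:
  B: (2932/34302)²·(1−466/2932)·318000000/466 = 4193.333
  E: (18782/34302)²·(1−2453/18782)·48800000/2453 = 5185.4305
  A: (12588/34302)²·(1−2667/12588)·119700000/2667 = 4763.7003
  → Var(ȳ_str) = 14142.464.
Var(ȳ_srs) = (1 − 5586/34302)·240000000/5586 = 35967.878.
deff = 14142.464 / 35967.878 = 0.3932.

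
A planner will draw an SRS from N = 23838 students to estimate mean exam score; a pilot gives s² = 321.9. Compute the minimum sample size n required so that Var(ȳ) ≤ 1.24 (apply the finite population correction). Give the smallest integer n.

257

Without fpc, n₀ = s²/D = 321.9/1.24 = 259.5968.
With fpc, (1 − n/N)·s²/n ≤ D requires n ≥ n₀/(1 + n₀/N) = 259.5968/(1 + 259.5968/23838) = 256.8002.
Rounding up, n = 257.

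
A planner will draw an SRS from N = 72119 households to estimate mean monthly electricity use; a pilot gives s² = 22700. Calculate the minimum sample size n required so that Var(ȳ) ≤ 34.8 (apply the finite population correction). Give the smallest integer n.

Without fpc, n₀ = s²/D = 22700/34.8 = 652.2989.
With fpc, (1 − n/N)·s²/n ≤ D requires n ≥ n₀/(1 + n₀/N) = 652.2989/(1 + 652.2989/72119) = 646.4519.
Rounding up, n = 647.

647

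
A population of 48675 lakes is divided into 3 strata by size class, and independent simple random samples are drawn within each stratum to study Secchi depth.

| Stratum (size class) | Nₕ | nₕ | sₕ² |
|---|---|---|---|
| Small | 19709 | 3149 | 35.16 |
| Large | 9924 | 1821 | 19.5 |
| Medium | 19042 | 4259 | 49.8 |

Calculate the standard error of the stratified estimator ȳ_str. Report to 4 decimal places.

0.0574

Var(ȳ_str) = Σₕ Wₕ²(1 − fₕ)sₕ²/nₕ with Wₕ = Nₕ/N, N = 48675.
Small: Wₕ = 0.40491012; term = 0.40491012²·(1 − 0.15977472)·35.16/3149 = 0.0015381164.
Large: Wₕ = 0.20388290; term = 0.20388290²·(1 − 0.18349456)·19.5/1821 = 3.6345056 × 10^-4.
Medium: Wₕ = 0.39120699; term = 0.39120699²·(1 − 0.22366348)·49.8/4259 = 0.0013892644.
Sum = 0.0032908314.
SE = √(0.0032908314) = 0.0574.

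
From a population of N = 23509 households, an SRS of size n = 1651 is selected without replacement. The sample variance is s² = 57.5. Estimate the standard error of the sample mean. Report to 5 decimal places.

0.17995

Under SRS without replacement, Var(ȳ) = (1 − f)·s²/n with f = n/N = 1651/23509 = 0.07022842.
Var(ȳ) = (1 − 0.07022842)·57.5/1651 = 0.92977158·0.034827377 = 0.032381506.
SE(ȳ) = √(0.032381506) = 0.17995.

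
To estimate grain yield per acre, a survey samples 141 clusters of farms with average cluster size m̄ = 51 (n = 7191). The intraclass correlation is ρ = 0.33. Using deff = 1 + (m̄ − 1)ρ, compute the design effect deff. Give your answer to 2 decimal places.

17.50

deff = 1 + (51 − 1)·0.33 = 1 + 16.5 = 17.5.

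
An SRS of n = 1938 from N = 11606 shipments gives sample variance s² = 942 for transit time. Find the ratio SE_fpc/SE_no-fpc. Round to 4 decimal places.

0.9127

f = n/N = 1938/11606 = 0.16698260.
SE_no-fpc = √(s²/n) = 0.69718585; SE_fpc = √((1−f)s²/n) = 0.63632004.
Ratio = √(1−f) = 0.91269787.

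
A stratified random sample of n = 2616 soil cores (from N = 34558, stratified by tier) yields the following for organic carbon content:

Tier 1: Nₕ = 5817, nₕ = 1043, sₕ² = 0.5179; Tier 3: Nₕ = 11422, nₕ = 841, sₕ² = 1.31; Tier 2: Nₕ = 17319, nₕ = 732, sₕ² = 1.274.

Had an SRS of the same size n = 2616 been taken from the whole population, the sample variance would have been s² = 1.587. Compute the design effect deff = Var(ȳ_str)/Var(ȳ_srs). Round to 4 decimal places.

1.0483

Var(ȳ_str) = Σ Wₕ²(1−fₕ)sₕ²/nₕ with Wₕ = Nₕ/34558:
  Tier 1: (5817/34558)²·(1−1043/5817)·0.5179/1043 = 1.1546381 × 10^-5
  Tier 3: (11422/34558)²·(1−841/11422)·1.31/841 = 1.5763294 × 10^-4
  Tier 2: (17319/34558)²·(1−732/17319)·1.274/732 = 4.1865068 × 10^-4
  → Var(ȳ_str) = 5.8783 × 10^-4.
Var(ȳ_srs) = (1 − 2616/34558)·1.587/2616 = 5.6072858 × 10^-4.
deff = (5.8783 × 10^-4) / (5.6072858 × 10^-4) = 1.0483.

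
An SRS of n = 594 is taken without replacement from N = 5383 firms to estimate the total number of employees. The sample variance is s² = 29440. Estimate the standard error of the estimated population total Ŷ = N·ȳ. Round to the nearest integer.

Var(Ŷ) = N²·Var(ȳ) = N²·(1 − n/N)·s²/n.
f = 594/5383 = 0.11034739; Var(ȳ) = 0.88965261·29440/594 = 44.09322.
Var(Ŷ) = 5383² · 44.09322 = 1.2776755 × 10^9.
SE(Ŷ) = √(1.2776755 × 10^9) = 35745.

35745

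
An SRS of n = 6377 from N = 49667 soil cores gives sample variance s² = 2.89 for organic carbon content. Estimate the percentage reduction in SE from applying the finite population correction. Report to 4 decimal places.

6.6402

f = n/N = 6377/49667 = 0.12839511.
SE_no-fpc = √(s²/n) = 0.021288287; SE_fpc = √((1−f)s²/n) = 0.019874698.
Ratio = √(1−f) = 0.93359782. Reduction = 100·(1 − 0.93359782) = 6.6402%.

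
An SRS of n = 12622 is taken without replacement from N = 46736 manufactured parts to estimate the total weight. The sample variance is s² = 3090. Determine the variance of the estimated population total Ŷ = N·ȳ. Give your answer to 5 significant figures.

3.9031 × 10^8

Var(Ŷ) = N²·Var(ȳ) = N²·(1 − n/N)·s²/n.
f = 12622/46736 = 0.27007018; Var(ȳ) = 0.72992982·3090/12622 = 0.17869459.
Var(Ŷ) = 46736² · 0.17869459 = 3.9031432 × 10^8.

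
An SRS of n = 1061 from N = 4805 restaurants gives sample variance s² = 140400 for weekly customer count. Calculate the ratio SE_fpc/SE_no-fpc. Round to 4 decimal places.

f = n/N = 1061/4805 = 0.22081165.
SE_no-fpc = √(s²/n) = 11.50339; SE_fpc = √((1−f)s²/n) = 10.154232.
Ratio = √(1−f) = 0.88271646.

0.8827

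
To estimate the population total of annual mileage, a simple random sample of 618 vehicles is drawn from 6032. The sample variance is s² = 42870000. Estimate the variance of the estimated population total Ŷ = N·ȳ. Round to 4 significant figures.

2.265 × 10^12

Var(Ŷ) = N²·Var(ȳ) = N²·(1 − n/N)·s²/n.
f = 618/6032 = 0.10245358; Var(ȳ) = 0.89754642·42870000/618 = 62261.837.
Var(Ŷ) = 6032² · 62261.837 = 2.2653984 × 10^12.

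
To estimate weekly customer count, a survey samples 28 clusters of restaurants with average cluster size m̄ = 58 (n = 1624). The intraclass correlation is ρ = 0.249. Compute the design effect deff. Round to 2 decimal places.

15.19

deff = 1 + (58 − 1)·0.249 = 1 + 14.193 = 15.193.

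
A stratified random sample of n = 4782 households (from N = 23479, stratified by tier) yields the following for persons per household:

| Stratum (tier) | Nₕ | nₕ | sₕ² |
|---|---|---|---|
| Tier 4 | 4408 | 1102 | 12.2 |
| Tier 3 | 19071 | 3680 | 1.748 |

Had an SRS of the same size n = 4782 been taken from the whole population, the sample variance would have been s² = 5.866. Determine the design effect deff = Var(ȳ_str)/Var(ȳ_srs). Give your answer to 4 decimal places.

Var(ȳ_str) = Σ Wₕ²(1−fₕ)sₕ²/nₕ with Wₕ = Nₕ/23479:
  Tier 4: (4408/23479)²·(1−1102/4408)·12.2/1102 = 2.9266008 × 10^-4
  Tier 3: (19071/23479)²·(1−3680/19071)·1.748/3680 = 2.5291508 × 10^-4
  → Var(ȳ_str) = 5.4557516 × 10^-4.
Var(ȳ_srs) = (1 − 4782/23479)·5.866/4782 = 9.7684311 × 10^-4.
deff = (5.4557516 × 10^-4) / (9.7684311 × 10^-4) = 0.5585.

0.5585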